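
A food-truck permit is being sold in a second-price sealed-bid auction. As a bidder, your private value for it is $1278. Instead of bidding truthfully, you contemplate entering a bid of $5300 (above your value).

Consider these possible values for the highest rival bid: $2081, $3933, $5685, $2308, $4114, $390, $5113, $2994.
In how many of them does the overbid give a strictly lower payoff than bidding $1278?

The deviation hurts exactly when the highest competing bid lies strictly between $1278 and $5300 — overbidding then wins at a price above your value.
$2081: inside the interval → strictly worse (loss $803).
$3933: inside the interval → strictly worse (loss $2655).
$5685: above both → same outcome either way.
$2308: inside the interval → strictly worse (loss $1030).
$4114: inside the interval → strictly worse (loss $2836).
$390: below both → same outcome either way.
$5113: inside the interval → strictly worse (loss $3835).
$2994: inside the interval → strictly worse (loss $1716).
Count: 6.

6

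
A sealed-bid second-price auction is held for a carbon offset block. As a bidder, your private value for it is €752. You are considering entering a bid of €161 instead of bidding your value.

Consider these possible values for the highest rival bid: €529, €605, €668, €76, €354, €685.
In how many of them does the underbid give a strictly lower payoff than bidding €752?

The deviation hurts exactly when the highest competing bid lies strictly between €161 and €752 — underbidding then forfeits a profitable win.
€529: inside the interval → strictly worse (loss €223).
€605: inside the interval → strictly worse (loss €147).
€668: inside the interval → strictly worse (loss €84).
€76: below both → same outcome either way.
€354: inside the interval → strictly worse (loss €398).
€685: inside the interval → strictly worse (loss €67).
Count: 5.

5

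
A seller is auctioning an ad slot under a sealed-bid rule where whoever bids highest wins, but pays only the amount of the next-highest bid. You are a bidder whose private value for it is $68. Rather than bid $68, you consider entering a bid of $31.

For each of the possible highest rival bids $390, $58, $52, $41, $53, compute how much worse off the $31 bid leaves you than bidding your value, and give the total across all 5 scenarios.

$68

The deviation costs you only when the competing bid falls strictly between $31 and $68; elsewhere both bids give the same outcome.
$390: outcomes coincide → loss $0.
$58: truthful payoff $10, deviation payoff $0 → loss $10.
$52: truthful payoff $16, deviation payoff $0 → loss $16.
$41: truthful payoff $27, deviation payoff $0 → loss $27.
$53: truthful payoff $15, deviation payoff $0 → loss $15.
Total loss = $10 + $16 + $27 + $15 = $68.
Truthful bidding weakly dominates here: raising your bid can only win items priced above your value, and lowering it can only forfeit items priced below.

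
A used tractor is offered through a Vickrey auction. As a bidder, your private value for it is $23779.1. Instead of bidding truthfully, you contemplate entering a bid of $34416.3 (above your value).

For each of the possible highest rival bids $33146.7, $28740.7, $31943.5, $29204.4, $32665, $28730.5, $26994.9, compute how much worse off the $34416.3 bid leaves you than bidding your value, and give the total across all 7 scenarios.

The deviation costs you only when the competing bid falls strictly between $23779.1 and $34416.3; elsewhere both bids give the same outcome.
$33146.7: truthful payoff $0, deviation payoff −$9367.6 → loss $9367.6.
$28740.7: truthful payoff $0, deviation payoff −$4961.6 → loss $4961.6.
$31943.5: truthful payoff $0, deviation payoff −$8164.4 → loss $8164.4.
$29204.4: truthful payoff $0, deviation payoff −$5425.3 → loss $5425.3.
$32665: truthful payoff $0, deviation payoff −$8885.9 → loss $8885.9.
$28730.5: truthful payoff $0, deviation payoff −$4951.4 → loss $4951.4.
$26994.9: truthful payoff $0, deviation payoff −$3215.8 → loss $3215.8.
Total loss = $9367.6 + $4961.6 + $8164.4 + $5425.3 + $8885.9 + $4951.4 + $3215.8 = $44972.
Truthful bidding weakly dominates here: raising your bid can only win items priced above your value, and lowering it can only forfeit items priced below.

$44972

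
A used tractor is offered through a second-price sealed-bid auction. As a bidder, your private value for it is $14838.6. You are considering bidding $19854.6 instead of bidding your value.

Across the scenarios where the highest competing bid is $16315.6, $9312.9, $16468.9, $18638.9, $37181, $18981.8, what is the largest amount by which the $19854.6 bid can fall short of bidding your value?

$4143.2

$16315.6: truthful gives $0, deviation gives −$1477 → loss $1477.
$9312.9: same outcome either way → loss $0.
$16468.9: truthful gives $0, deviation gives −$1630.3 → loss $1630.3.
$18638.9: truthful gives $0, deviation gives −$3800.3 → loss $3800.3.
$37181: same outcome either way → loss $0.
$18981.8: truthful gives $0, deviation gives −$4143.2 → loss $4143.2.
Maximum loss: $4143.2.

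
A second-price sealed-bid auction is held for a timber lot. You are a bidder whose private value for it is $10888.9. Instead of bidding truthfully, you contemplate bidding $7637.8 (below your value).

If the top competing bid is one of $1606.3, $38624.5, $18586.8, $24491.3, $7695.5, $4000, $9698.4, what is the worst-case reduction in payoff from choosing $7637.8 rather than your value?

$1606.3: same outcome either way → loss $0.
$38624.5: same outcome either way → loss $0.
$18586.8: same outcome either way → loss $0.
$24491.3: same outcome either way → loss $0.
$7695.5: truthful gives $3193.4, deviation gives $0 → loss $3193.4.
$4000: same outcome either way → loss $0.
$9698.4: truthful gives $1190.5, deviation gives $0 → loss $1190.5.
Maximum loss: $3193.4.

$3193.4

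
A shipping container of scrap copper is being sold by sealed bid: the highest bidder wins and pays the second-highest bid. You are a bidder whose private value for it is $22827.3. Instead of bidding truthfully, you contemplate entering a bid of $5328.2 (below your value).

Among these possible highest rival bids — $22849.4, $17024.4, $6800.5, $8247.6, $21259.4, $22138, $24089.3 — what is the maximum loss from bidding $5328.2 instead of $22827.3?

$22849.4: same outcome either way → loss $0.
$17024.4: truthful gives $5802.9, deviation gives $0 → loss $5802.9.
$6800.5: truthful gives $16026.8, deviation gives $0 → loss $16026.8.
$8247.6: truthful gives $14579.7, deviation gives $0 → loss $14579.7.
$21259.4: truthful gives $1567.9, deviation gives $0 → loss $1567.9.
$22138: truthful gives $689.3, deviation gives $0 → loss $689.3.
$24089.3: same outcome either way → loss $0.
Maximum loss: $16026.8.

$16026.8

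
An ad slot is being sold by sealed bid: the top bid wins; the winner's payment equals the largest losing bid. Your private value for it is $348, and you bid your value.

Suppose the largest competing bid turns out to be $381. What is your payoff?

$0

Your bid $348 is below the highest competing bid $381, so you lose.
A losing bidder pays nothing and receives nothing: payoff = $0.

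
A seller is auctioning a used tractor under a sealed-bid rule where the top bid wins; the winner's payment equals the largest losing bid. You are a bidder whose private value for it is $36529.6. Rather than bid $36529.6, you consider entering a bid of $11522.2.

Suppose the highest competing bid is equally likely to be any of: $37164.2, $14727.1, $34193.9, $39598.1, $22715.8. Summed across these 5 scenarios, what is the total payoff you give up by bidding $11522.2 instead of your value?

The deviation costs you only when the competing bid falls strictly between $11522.2 and $36529.6; elsewhere both bids give the same outcome.
$37164.2: outcomes coincide → loss $0.
$14727.1: truthful payoff $21802.5, deviation payoff $0 → loss $21802.5.
$34193.9: truthful payoff $2335.7, deviation payoff $0 → loss $2335.7.
$39598.1: outcomes coincide → loss $0.
$22715.8: truthful payoff $13813.8, deviation payoff $0 → loss $13813.8.
Total loss = $21802.5 + $2335.7 + $13813.8 = $37952.

$37952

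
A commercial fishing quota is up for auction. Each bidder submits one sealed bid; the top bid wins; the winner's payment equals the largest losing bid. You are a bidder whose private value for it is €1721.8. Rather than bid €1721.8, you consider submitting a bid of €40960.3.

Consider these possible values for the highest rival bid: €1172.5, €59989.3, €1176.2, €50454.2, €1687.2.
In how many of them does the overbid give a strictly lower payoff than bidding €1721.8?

0

The deviation hurts exactly when the highest competing bid lies strictly between €1721.8 and €40960.3 — overbidding then wins at a price above your value.
€1172.5: below both → same outcome either way.
€59989.3: above both → same outcome either way.
€1176.2: below both → same outcome either way.
€50454.2: above both → same outcome either way.
€1687.2: below both → same outcome either way.
Count: 0.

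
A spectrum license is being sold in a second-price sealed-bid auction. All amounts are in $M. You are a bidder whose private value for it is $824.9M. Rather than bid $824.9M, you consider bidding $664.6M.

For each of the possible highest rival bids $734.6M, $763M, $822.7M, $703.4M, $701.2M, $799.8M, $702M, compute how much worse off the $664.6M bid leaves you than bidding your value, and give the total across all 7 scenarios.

The deviation costs you only when the competing bid falls strictly between $664.6M and $824.9M; elsewhere both bids give the same outcome.
$734.6M: truthful payoff $90.3M, deviation payoff $0M → loss $90.3M.
$763M: truthful payoff $61.9M, deviation payoff $0M → loss $61.9M.
$822.7M: truthful payoff $2.2M, deviation payoff $0M → loss $2.2M.
$703.4M: truthful payoff $121.5M, deviation payoff $0M → loss $121.5M.
$701.2M: truthful payoff $123.7M, deviation payoff $0M → loss $123.7M.
$799.8M: truthful payoff $25.1M, deviation payoff $0M → loss $25.1M.
$702M: truthful payoff $122.9M, deviation payoff $0M → loss $122.9M.
Total loss = $90.3M + $61.9M + $2.2M + $121.5M + $123.7M + $25.1M + $122.9M = $547.6M.

$547.6M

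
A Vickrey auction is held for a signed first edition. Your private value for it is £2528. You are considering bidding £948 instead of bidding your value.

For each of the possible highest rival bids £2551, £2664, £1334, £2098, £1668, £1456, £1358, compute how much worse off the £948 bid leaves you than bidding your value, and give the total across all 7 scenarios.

The deviation costs you only when the competing bid falls strictly between £948 and £2528; elsewhere both bids give the same outcome.
£2551: outcomes coincide → loss £0.
£2664: outcomes coincide → loss £0.
£1334: truthful payoff £1194, deviation payoff £0 → loss £1194.
£2098: truthful payoff £430, deviation payoff £0 → loss £430.
£1668: truthful payoff £860, deviation payoff £0 → loss £860.
£1456: truthful payoff £1072, deviation payoff £0 → loss £1072.
£1358: truthful payoff £1170, deviation payoff £0 → loss £1170.
Total loss = £1194 + £430 + £860 + £1072 + £1170 = £4726.

£4726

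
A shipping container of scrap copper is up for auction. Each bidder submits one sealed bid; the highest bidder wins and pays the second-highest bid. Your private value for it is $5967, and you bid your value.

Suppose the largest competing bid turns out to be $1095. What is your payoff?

$4872

Your bid $5967 exceeds the highest competing bid $1095, so you win.
In a second-price auction the winner pays the second-highest bid, $1095.
Payoff = value − price = $5967 − $1095 = $4872.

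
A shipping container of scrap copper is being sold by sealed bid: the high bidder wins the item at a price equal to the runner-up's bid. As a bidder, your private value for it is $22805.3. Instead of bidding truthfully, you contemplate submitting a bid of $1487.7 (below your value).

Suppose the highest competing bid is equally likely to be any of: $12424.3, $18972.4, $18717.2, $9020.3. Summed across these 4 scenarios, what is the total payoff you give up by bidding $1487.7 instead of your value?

The deviation costs you only when the competing bid falls strictly between $1487.7 and $22805.3; elsewhere both bids give the same outcome.
$12424.3: truthful payoff $10381, deviation payoff $0 → loss $10381.
$18972.4: truthful payoff $3832.9, deviation payoff $0 → loss $3832.9.
$18717.2: truthful payoff $4088.1, deviation payoff $0 → loss $4088.1.
$9020.3: truthful payoff $13785, deviation payoff $0 → loss $13785.
Total loss = $10381 + $3832.9 + $4088.1 + $13785 = $32087.

$32087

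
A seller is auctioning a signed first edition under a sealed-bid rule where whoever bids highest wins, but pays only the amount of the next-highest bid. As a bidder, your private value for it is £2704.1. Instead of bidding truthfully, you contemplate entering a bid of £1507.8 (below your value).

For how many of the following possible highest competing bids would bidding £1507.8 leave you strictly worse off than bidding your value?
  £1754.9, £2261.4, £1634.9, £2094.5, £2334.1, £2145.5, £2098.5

The deviation hurts exactly when the highest competing bid lies strictly between £1507.8 and £2704.1 — underbidding then forfeits a profitable win.
£1754.9: inside the interval → strictly worse (loss £949.2).
£2261.4: inside the interval → strictly worse (loss £442.7).
£1634.9: inside the interval → strictly worse (loss £1069.2).
£2094.5: inside the interval → strictly worse (loss £609.6).
£2334.1: inside the interval → strictly worse (loss £370).
£2145.5: inside the interval → strictly worse (loss £558.6).
£2098.5: inside the interval → strictly worse (loss £605.6).
Count: 7.

7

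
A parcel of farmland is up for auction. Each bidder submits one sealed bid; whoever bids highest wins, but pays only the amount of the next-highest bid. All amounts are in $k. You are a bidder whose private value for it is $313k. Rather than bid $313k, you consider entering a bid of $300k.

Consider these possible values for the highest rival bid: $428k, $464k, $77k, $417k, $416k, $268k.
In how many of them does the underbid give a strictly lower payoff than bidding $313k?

0

The deviation hurts exactly when the highest competing bid lies strictly between $300k and $313k — underbidding then forfeits a profitable win.
$428k: above both → same outcome either way.
$464k: above both → same outcome either way.
$77k: below both → same outcome either way.
$417k: above both → same outcome either way.
$416k: above both → same outcome either way.
$268k: below both → same outcome either way.
Count: 0.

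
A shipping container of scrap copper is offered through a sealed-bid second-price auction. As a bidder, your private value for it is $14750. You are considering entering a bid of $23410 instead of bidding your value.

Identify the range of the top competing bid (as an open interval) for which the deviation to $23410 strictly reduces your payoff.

If the competing bid is below $14750, both bids win at the same price — no difference.
If it is above $23410, both bids lose — no difference.
If it lies strictly between $14750 and $23410, bidding your value loses (payoff 0) while bidding $23410 wins at a price above your value (payoff negative).
So the deviation strictly hurts on the open interval ($14750, $23410).

($14750, $23410)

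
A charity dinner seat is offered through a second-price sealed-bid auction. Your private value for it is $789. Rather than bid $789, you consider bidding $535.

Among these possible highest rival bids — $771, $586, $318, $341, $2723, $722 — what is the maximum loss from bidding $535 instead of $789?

$771: truthful gives $18, deviation gives $0 → loss $18.
$586: truthful gives $203, deviation gives $0 → loss $203.
$318: same outcome either way → loss $0.
$341: same outcome either way → loss $0.
$2723: same outcome either way → loss $0.
$722: truthful gives $67, deviation gives $0 → loss $67.
Maximum loss: $203.

$203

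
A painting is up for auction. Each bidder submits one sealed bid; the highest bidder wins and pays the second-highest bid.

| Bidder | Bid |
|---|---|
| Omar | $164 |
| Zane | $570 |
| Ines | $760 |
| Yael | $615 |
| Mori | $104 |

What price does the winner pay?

Highest bid: Ines at $760, so Ines wins.
Second-highest bid: Yael at $615 — that is the price the winner pays.

$615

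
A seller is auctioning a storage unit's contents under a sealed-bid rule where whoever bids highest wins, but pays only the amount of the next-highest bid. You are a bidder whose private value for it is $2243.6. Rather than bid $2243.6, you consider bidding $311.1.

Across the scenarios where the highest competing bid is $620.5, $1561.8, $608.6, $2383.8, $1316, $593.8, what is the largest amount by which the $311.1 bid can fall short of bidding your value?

$1649.8

$620.5: truthful gives $1623.1, deviation gives $0 → loss $1623.1.
$1561.8: truthful gives $681.8, deviation gives $0 → loss $681.8.
$608.6: truthful gives $1635, deviation gives $0 → loss $1635.
$2383.8: same outcome either way → loss $0.
$1316: truthful gives $927.6, deviation gives $0 → loss $927.6.
$593.8: truthful gives $1649.8, deviation gives $0 → loss $1649.8.
Maximum loss: $1649.8.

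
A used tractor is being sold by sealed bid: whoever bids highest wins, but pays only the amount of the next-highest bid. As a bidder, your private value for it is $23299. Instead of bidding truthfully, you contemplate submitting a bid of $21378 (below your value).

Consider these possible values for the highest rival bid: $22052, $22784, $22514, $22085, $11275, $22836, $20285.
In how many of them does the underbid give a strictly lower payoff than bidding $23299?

The deviation hurts exactly when the highest competing bid lies strictly between $21378 and $23299 — underbidding then forfeits a profitable win.
$22052: inside the interval → strictly worse (loss $1247).
$22784: inside the interval → strictly worse (loss $515).
$22514: inside the interval → strictly worse (loss $785).
$22085: inside the interval → strictly worse (loss $1214).
$11275: below both → same outcome either way.
$22836: inside the interval → strictly worse (loss $463).
$20285: below both → same outcome either way.
Count: 5.

5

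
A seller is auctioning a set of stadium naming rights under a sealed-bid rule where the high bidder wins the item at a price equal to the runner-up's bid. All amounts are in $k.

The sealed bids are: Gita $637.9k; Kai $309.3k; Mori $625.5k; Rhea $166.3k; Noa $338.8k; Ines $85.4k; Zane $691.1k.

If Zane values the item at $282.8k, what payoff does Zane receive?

−$355.1k

Highest bid: Zane at $691.1k, so Zane wins.
Second-highest bid: Gita at $637.9k — that is the price the winner pays.
Zane's payoff = value − price = $282.8k − $637.9k = −$355.1k.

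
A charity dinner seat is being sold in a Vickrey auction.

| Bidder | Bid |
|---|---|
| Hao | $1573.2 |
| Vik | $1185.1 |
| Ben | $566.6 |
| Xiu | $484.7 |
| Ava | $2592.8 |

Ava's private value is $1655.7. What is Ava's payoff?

Highest bid: Ava at $2592.8, so Ava wins.
Second-highest bid: Hao at $1573.2 — that is the price the winner pays.
Ava's payoff = value − price = $1655.7 − $1573.2 = $82.5.

$82.5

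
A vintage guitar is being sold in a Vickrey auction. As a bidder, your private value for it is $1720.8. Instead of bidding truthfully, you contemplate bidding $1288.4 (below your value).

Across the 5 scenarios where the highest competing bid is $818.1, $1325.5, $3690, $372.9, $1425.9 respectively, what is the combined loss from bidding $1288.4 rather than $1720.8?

$690.2

The deviation costs you only when the competing bid falls strictly between $1288.4 and $1720.8; elsewhere both bids give the same outcome.
$818.1: outcomes coincide → loss $0.
$1325.5: truthful payoff $395.3, deviation payoff $0 → loss $395.3.
$3690: outcomes coincide → loss $0.
$372.9: outcomes coincide → loss $0.
$1425.9: truthful payoff $294.9, deviation payoff $0 → loss $294.9.
Total loss = $395.3 + $294.9 = $690.2.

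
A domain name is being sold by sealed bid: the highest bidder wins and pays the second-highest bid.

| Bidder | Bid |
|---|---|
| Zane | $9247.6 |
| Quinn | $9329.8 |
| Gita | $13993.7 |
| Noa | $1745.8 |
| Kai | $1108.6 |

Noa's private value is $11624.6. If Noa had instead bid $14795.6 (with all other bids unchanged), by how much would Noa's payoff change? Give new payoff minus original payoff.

−$2369.1

The highest bid among the other bidders is $13993.7; Noa's bid doesn't change that.
Original bid $1745.8: Noa is not highest (top rival bid is $13993.7); payoff $0.
Alternative bid $14795.6: Noa is highest, pays the top rival bid $13993.7; payoff $11624.6 − $13993.7 = −$2369.1.
Change in payoff = −$2369.1 − ($0) = −$2369.1.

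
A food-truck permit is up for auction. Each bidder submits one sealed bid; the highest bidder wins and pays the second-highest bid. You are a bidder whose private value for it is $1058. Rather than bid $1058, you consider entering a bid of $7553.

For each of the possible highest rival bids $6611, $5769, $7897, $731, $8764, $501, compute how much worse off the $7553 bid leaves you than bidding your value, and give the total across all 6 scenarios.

The deviation costs you only when the competing bid falls strictly between $1058 and $7553; elsewhere both bids give the same outcome.
$6611: truthful payoff $0, deviation payoff −$5553 → loss $5553.
$5769: truthful payoff $0, deviation payoff −$4711 → loss $4711.
$7897: outcomes coincide → loss $0.
$731: outcomes coincide → loss $0.
$8764: outcomes coincide → loss $0.
$501: outcomes coincide → loss $0.
Total loss = $5553 + $4711 = $10264.
Truthful bidding weakly dominates here: raising your bid can only win items priced above your value, and lowering it can only forfeit items priced below.

$10264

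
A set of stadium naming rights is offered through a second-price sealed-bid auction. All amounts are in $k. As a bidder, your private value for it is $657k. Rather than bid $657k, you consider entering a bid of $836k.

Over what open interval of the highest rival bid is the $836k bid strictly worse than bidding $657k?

($657k, $836k)

If the competing bid is below $657k, both bids win at the same price — no difference.
If it is above $836k, both bids lose — no difference.
If it lies strictly between $657k and $836k, bidding your value loses (payoff 0) while bidding $836k wins at a price above your value (payoff negative).
So the deviation strictly hurts on the open interval ($657k, $836k).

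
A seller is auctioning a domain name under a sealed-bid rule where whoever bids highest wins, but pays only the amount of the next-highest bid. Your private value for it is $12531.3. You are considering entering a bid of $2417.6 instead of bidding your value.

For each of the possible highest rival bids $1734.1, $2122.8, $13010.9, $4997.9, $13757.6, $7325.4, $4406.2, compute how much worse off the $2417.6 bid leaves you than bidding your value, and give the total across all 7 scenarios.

The deviation costs you only when the competing bid falls strictly between $2417.6 and $12531.3; elsewhere both bids give the same outcome.
$1734.1: outcomes coincide → loss $0.
$2122.8: outcomes coincide → loss $0.
$13010.9: outcomes coincide → loss $0.
$4997.9: truthful payoff $7533.4, deviation payoff $0 → loss $7533.4.
$13757.6: outcomes coincide → loss $0.
$7325.4: truthful payoff $5205.9, deviation payoff $0 → loss $5205.9.
$4406.2: truthful payoff $8125.1, deviation payoff $0 → loss $8125.1.
Total loss = $7533.4 + $5205.9 + $8125.1 = $20864.4.

$20864.4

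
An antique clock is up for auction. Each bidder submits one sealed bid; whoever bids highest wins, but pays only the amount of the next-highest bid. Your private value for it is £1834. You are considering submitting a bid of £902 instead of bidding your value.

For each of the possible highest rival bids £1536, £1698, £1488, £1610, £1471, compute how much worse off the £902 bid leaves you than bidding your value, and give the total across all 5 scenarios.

The deviation costs you only when the competing bid falls strictly between £902 and £1834; elsewhere both bids give the same outcome.
£1536: truthful payoff £298, deviation payoff £0 → loss £298.
£1698: truthful payoff £136, deviation payoff £0 → loss £136.
£1488: truthful payoff £346, deviation payoff £0 → loss £346.
£1610: truthful payoff £224, deviation payoff £0 → loss £224.
£1471: truthful payoff £363, deviation payoff £0 → loss £363.
Total loss = £298 + £136 + £346 + £224 + £363 = £1367.
In a second-price auction your bid sets only whether you win, not what you pay, so bidding your true value is weakly dominant.

£1367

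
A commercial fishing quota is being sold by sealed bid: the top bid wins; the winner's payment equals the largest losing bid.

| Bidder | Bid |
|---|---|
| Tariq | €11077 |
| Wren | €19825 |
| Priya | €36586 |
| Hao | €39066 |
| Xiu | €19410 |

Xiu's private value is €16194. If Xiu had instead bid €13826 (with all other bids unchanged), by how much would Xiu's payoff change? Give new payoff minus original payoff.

The highest bid among the other bidders is €39066; Xiu's bid doesn't change that.
Original bid €19410: Xiu is not highest (top rival bid is €39066); payoff €0.
Alternative bid €13826: Xiu is not highest (top rival bid is €39066); payoff €0.
Change in payoff = €0 − (€0) = €0.

€0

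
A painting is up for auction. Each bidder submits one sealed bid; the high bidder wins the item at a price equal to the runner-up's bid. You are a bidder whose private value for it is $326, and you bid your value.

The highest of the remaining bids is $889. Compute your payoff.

$0

Your bid $326 is below the highest competing bid $889, so you lose.
A losing bidder pays nothing and receives nothing: payoff = $0.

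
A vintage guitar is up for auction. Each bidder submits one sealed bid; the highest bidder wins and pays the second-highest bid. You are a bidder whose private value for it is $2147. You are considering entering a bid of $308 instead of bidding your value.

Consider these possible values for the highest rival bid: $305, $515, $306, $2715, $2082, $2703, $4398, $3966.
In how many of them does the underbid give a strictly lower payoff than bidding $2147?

The deviation hurts exactly when the highest competing bid lies strictly between $308 and $2147 — underbidding then forfeits a profitable win.
$305: below both → same outcome either way.
$515: inside the interval → strictly worse (loss $1632).
$306: below both → same outcome either way.
$2715: above both → same outcome either way.
$2082: inside the interval → strictly worse (loss $65).
$2703: above both → same outcome either way.
$4398: above both → same outcome either way.
$3966: above both → same outcome either way.
Count: 2.

2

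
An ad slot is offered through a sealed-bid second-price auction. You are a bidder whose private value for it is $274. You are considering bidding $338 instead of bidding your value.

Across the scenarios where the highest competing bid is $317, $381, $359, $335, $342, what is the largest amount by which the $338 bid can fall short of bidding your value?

$317: truthful gives $0, deviation gives −$43 → loss $43.
$381: same outcome either way → loss $0.
$359: same outcome either way → loss $0.
$335: truthful gives $0, deviation gives −$61 → loss $61.
$342: same outcome either way → loss $0.
Maximum loss: $61.

$61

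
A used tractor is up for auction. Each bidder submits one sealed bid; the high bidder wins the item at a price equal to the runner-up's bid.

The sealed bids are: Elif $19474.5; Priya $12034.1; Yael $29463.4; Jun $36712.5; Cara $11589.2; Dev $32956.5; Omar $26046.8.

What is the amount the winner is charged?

Highest bid: Jun at $36712.5, so Jun wins.
Second-highest bid: Dev at $32956.5 — that is the price the winner pays.

$32956.5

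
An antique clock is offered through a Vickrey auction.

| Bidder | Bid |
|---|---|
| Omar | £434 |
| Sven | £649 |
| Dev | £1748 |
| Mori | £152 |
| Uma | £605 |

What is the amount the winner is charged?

£649

Highest bid: Dev at £1748, so Dev wins.
Second-highest bid: Sven at £649 — that is the price the winner pays.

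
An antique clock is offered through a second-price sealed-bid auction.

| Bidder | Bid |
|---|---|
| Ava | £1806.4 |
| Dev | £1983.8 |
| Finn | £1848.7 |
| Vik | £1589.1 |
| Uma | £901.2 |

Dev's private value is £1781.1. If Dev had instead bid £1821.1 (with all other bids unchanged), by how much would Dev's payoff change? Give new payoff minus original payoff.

The highest bid among the other bidders is £1848.7; Dev's bid doesn't change that.
Original bid £1983.8: Dev is highest, pays the top rival bid £1848.7; payoff £1781.1 − £1848.7 = −£67.6.
Alternative bid £1821.1: Dev is not highest (top rival bid is £1848.7); payoff £0.
Change in payoff = £0 − (−£67.6) = £67.6.

£67.6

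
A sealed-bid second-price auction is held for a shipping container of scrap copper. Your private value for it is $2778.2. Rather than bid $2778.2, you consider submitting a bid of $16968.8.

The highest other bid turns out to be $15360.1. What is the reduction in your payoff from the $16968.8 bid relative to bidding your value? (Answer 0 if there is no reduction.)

$12581.9

Bidding your value $2778.2: you lose (since $2778.2 < $15360.1). Payoff $0.
Bidding $16968.8: you win and pay $15360.1. Payoff $2778.2 − $15360.1 = −$12581.9.
The competing bid $15360.1 lies between your value and your inflated bid, so overbidding wins an item priced above your value.
Loss from deviating = $0 − (−$12581.9) = $12581.9.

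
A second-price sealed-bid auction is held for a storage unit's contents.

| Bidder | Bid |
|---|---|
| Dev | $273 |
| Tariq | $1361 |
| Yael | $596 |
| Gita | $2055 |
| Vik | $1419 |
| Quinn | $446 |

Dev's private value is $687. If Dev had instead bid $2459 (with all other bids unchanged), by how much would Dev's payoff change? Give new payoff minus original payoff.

The highest bid among the other bidders is $2055; Dev's bid doesn't change that.
Original bid $273: Dev is not highest (top rival bid is $2055); payoff $0.
Alternative bid $2459: Dev is highest, pays the top rival bid $2055; payoff $687 − $2055 = −$1368.
Change in payoff = −$1368 − ($0) = −$1368.

−$1368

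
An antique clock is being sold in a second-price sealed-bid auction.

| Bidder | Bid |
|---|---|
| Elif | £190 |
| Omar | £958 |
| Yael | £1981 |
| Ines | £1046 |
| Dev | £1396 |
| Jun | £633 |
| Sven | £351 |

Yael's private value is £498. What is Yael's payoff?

Highest bid: Yael at £1981, so Yael wins.
Second-highest bid: Dev at £1396 — that is the price the winner pays.
Yael's payoff = value − price = £498 − £1396 = −£898.

−£898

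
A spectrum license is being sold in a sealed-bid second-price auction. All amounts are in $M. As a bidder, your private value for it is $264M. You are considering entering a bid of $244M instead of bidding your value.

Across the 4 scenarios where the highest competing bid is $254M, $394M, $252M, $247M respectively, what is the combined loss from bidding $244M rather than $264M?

$39M

The deviation costs you only when the competing bid falls strictly between $244M and $264M; elsewhere both bids give the same outcome.
$254M: truthful payoff $10M, deviation payoff $0M → loss $10M.
$394M: outcomes coincide → loss $0M.
$252M: truthful payoff $12M, deviation payoff $0M → loss $12M.
$247M: truthful payoff $17M, deviation payoff $0M → loss $17M.
Total loss = $10M + $12M + $17M = $39M.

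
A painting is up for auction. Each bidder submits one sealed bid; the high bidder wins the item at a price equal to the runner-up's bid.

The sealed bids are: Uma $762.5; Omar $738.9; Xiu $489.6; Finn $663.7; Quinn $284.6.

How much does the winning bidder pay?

Highest bid: Uma at $762.5, so Uma wins.
Second-highest bid: Omar at $738.9 — that is the price the winner pays.

$738.9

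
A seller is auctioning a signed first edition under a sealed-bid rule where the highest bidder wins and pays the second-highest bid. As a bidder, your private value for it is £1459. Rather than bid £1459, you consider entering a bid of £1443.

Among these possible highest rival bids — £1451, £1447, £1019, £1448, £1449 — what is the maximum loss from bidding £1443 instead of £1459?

£1451: truthful gives £8, deviation gives £0 → loss £8.
£1447: truthful gives £12, deviation gives £0 → loss £12.
£1019: same outcome either way → loss £0.
£1448: truthful gives £11, deviation gives £0 → loss £11.
£1449: truthful gives £10, deviation gives £0 → loss £10.
Maximum loss: £12.

£12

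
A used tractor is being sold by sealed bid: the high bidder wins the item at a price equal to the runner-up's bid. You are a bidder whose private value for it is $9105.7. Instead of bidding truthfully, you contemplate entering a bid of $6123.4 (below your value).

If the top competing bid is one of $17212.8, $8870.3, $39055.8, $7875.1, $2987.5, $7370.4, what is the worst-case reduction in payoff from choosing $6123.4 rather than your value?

$17212.8: same outcome either way → loss $0.
$8870.3: truthful gives $235.4, deviation gives $0 → loss $235.4.
$39055.8: same outcome either way → loss $0.
$7875.1: truthful gives $1230.6, deviation gives $0 → loss $1230.6.
$2987.5: same outcome either way → loss $0.
$7370.4: truthful gives $1735.3, deviation gives $0 → loss $1735.3.
Maximum loss: $1735.3.

$1735.3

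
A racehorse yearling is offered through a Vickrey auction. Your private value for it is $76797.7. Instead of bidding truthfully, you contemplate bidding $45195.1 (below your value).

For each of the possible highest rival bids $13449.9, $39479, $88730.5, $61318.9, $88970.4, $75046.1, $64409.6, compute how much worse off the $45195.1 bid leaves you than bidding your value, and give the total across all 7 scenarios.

The deviation costs you only when the competing bid falls strictly between $45195.1 and $76797.7; elsewhere both bids give the same outcome.
$13449.9: outcomes coincide → loss $0.
$39479: outcomes coincide → loss $0.
$88730.5: outcomes coincide → loss $0.
$61318.9: truthful payoff $15478.8, deviation payoff $0 → loss $15478.8.
$88970.4: outcomes coincide → loss $0.
$75046.1: truthful payoff $1751.6, deviation payoff $0 → loss $1751.6.
$64409.6: truthful payoff $12388.1, deviation payoff $0 → loss $12388.1.
Total loss = $15478.8 + $1751.6 + $12388.1 = $29618.5.

$29618.5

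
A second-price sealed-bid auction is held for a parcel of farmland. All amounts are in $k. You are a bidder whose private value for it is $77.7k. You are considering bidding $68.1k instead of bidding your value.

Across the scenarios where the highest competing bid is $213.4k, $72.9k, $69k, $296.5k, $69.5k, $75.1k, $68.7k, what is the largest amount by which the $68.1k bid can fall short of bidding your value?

$213.4k: same outcome either way → loss $0k.
$72.9k: truthful gives $4.8k, deviation gives $0k → loss $4.8k.
$69k: truthful gives $8.7k, deviation gives $0k → loss $8.7k.
$296.5k: same outcome either way → loss $0k.
$69.5k: truthful gives $8.2k, deviation gives $0k → loss $8.2k.
$75.1k: truthful gives $2.6k, deviation gives $0k → loss $2.6k.
$68.7k: truthful gives $9k, deviation gives $0k → loss $9k.
Maximum loss: $9k.

$9k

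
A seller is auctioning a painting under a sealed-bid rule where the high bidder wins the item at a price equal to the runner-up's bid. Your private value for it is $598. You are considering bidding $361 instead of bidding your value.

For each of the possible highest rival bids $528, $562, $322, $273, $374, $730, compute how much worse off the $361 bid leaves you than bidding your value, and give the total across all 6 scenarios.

$330

The deviation costs you only when the competing bid falls strictly between $361 and $598; elsewhere both bids give the same outcome.
$528: truthful payoff $70, deviation payoff $0 → loss $70.
$562: truthful payoff $36, deviation payoff $0 → loss $36.
$322: outcomes coincide → loss $0.
$273: outcomes coincide → loss $0.
$374: truthful payoff $224, deviation payoff $0 → loss $224.
$730: outcomes coincide → loss $0.
Total loss = $70 + $36 + $224 = $330.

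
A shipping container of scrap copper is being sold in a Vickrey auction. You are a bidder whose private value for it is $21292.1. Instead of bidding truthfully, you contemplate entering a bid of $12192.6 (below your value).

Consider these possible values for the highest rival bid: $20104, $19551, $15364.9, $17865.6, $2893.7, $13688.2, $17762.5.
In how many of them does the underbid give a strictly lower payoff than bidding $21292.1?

The deviation hurts exactly when the highest competing bid lies strictly between $12192.6 and $21292.1 — underbidding then forfeits a profitable win.
$20104: inside the interval → strictly worse (loss $1188.1).
$19551: inside the interval → strictly worse (loss $1741.1).
$15364.9: inside the interval → strictly worse (loss $5927.2).
$17865.6: inside the interval → strictly worse (loss $3426.5).
$2893.7: below both → same outcome either way.
$13688.2: inside the interval → strictly worse (loss $7603.9).
$17762.5: inside the interval → strictly worse (loss $3529.6).
Count: 6.

6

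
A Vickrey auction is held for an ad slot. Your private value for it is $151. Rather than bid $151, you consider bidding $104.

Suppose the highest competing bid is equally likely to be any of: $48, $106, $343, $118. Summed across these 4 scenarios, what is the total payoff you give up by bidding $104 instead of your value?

The deviation costs you only when the competing bid falls strictly between $104 and $151; elsewhere both bids give the same outcome.
$48: outcomes coincide → loss $0.
$106: truthful payoff $45, deviation payoff $0 → loss $45.
$343: outcomes coincide → loss $0.
$118: truthful payoff $33, deviation payoff $0 → loss $33.
Total loss = $45 + $33 = $78.

$78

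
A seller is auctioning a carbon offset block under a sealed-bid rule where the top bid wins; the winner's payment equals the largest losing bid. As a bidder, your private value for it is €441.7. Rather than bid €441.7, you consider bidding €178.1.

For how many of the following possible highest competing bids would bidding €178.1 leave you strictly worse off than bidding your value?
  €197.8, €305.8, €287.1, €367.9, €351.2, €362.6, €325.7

The deviation hurts exactly when the highest competing bid lies strictly between €178.1 and €441.7 — underbidding then forfeits a profitable win.
€197.8: inside the interval → strictly worse (loss €243.9).
€305.8: inside the interval → strictly worse (loss €135.9).
€287.1: inside the interval → strictly worse (loss €154.6).
€367.9: inside the interval → strictly worse (loss €73.8).
€351.2: inside the interval → strictly worse (loss €90.5).
€362.6: inside the interval → strictly worse (loss €79.1).
€325.7: inside the interval → strictly worse (loss €116).
Count: 7.

7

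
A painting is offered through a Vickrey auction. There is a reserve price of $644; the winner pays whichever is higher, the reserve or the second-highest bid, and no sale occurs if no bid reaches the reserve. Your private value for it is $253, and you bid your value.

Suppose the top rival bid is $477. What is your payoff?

Your bid $253 is below the highest competing bid $477, so you lose. Payoff $0.

$0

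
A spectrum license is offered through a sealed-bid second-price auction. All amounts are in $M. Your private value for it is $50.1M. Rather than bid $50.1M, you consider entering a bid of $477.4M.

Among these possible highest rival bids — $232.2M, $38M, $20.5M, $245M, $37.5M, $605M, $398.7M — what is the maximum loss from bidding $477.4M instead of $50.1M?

$232.2M: truthful gives $0M, deviation gives −$182.1M → loss $182.1M.
$38M: same outcome either way → loss $0M.
$20.5M: same outcome either way → loss $0M.
$245M: truthful gives $0M, deviation gives −$194.9M → loss $194.9M.
$37.5M: same outcome either way → loss $0M.
$605M: same outcome either way → loss $0M.
$398.7M: truthful gives $0M, deviation gives −$348.6M → loss $348.6M.
Maximum loss: $348.6M.

$348.6M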